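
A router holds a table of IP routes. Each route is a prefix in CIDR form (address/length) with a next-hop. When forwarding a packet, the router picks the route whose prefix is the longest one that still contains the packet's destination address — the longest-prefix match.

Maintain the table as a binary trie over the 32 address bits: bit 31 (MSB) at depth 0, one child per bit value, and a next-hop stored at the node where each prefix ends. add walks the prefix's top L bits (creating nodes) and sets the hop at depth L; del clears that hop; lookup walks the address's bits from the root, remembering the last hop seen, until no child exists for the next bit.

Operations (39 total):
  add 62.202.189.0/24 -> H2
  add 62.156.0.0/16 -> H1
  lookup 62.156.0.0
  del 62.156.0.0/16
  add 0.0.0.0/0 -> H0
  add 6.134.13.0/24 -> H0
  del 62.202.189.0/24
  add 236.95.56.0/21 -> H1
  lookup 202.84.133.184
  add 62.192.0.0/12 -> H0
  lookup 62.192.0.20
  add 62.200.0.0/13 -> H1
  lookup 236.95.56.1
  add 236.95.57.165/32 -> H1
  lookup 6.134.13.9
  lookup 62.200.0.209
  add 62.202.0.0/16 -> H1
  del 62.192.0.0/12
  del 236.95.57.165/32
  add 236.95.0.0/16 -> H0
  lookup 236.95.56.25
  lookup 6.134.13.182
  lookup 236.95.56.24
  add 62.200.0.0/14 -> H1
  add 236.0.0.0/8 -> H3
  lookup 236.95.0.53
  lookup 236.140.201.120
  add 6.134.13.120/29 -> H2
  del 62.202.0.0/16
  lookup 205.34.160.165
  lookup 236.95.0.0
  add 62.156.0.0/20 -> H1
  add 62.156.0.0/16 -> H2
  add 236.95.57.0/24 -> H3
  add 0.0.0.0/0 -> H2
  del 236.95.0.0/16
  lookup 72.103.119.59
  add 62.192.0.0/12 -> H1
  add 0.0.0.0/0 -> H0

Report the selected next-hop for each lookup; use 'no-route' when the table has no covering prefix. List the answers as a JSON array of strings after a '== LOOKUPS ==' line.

Trace:
  + 62.202.189.0/24 (H2) depth=24
  + 62.156.0.0/16 (H1) depth=16
  Q 62.156.0.0: descend 0011111010011100 ; hops seen [H1] ; pick H1
  del 62.156.0.0/16 (clear depth 16)
  + 0.0.0.0/0 (H0) depth=0
  + 6.134.13.0/24 (H0) depth=24
  del 62.202.189.0/24 (clear depth 24)
  + 236.95.56.0/21 (H1) depth=21
  Q 202.84.133.184: descend 11 ; hops seen [H0] ; pick H0
  + 62.192.0.0/12 (H0) depth=12
  Q 62.192.0.20: descend 001111101100 ; hops seen [H0,H0] ; pick H0
  + 62.200.0.0/13 (H1) depth=13
  Q 236.95.56.1: descend 111011000101111100111 ; hops seen [H0,H1] ; pick H1
  + 236.95.57.165/32 (H1) depth=32
  Q 6.134.13.9: descend 000001101000011000001101 ; hops seen [H0,H0] ; pick H0
  Q 62.200.0.209: descend 00111110110010 ; hops seen [H0,H0,H1] ; pick H1
  + 62.202.0.0/16 (H1) depth=16
  del 62.192.0.0/12 (clear depth 12)
  del 236.95.57.165/32 (clear depth 32)
  + 236.95.0.0/16 (H0) depth=16
  Q 236.95.56.25: descend 11101100010111110011100 ; hops seen [H0,H0,H1] ; pick H1
  Q 6.134.13.182: descend 000001101000011000001101 ; hops seen [H0,H0] ; pick H0
  Q 236.95.56.24: descend 11101100010111110011100 ; hops seen [H0,H0,H1] ; pick H1
  + 62.200.0.0/14 (H1) depth=14
  + 236.0.0.0/8 (H3) depth=8
  Q 236.95.0.53: descend 111011000101111100 ; hops seen [H0,H3,H0] ; pick H0
  Q 236.140.201.120: descend 11101100 ; hops seen [H0,H3] ; pick H3
  + 6.134.13.120/29 (H2) depth=29
  del 62.202.0.0/16 (clear depth 16)
  Q 205.34.160.165: descend 11 ; hops seen [H0] ; pick H0
  Q 236.95.0.0: descend 111011000101111100 ; hops seen [H0,H3,H0] ; pick H0
  + 62.156.0.0/20 (H1) depth=20
  + 62.156.0.0/16 (H2) depth=16
  + 236.95.57.0/24 (H3) depth=24
  + 0.0.0.0/0 (H2) depth=0
  del 236.95.0.0/16 (clear depth 16)
  Q 72.103.119.59: descend 0 ; hops seen [H2] ; pick H2
  + 62.192.0.0/12 (H1) depth=12
  + 0.0.0.0/0 (H0) depth=0

== LOOKUPS ==
["H1","H0","H0","H1","H0","H1","H1","H0","H1","H0","H3","H0","H0","H2"]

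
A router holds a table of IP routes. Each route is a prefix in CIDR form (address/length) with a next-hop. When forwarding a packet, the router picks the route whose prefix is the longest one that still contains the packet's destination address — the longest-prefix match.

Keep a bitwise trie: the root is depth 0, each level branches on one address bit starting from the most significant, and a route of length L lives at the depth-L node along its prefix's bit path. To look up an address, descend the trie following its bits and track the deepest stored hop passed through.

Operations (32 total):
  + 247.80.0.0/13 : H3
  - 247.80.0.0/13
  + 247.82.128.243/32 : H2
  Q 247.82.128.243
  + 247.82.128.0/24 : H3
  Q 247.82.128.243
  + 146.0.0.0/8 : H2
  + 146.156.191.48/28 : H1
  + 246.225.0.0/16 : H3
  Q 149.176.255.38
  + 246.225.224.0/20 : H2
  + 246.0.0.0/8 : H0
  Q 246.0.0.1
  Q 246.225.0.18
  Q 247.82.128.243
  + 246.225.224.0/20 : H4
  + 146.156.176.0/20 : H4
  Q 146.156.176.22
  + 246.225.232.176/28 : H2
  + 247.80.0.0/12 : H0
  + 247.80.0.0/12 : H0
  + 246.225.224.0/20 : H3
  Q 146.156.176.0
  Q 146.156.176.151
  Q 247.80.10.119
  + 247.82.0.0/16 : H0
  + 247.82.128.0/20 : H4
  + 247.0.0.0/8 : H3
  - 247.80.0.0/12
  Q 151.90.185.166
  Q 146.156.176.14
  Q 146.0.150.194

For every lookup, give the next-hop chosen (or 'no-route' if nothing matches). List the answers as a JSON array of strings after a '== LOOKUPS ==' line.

Trace:
  add 247.80.0.0/13 -> H3 at depth 13
  del 247.80.0.0/13 (clear depth 13)
  add 247.82.128.243/32 -> H2 at depth 32
  lookup 247.82.128.243: bits 11110111010100101000000011110011 walk d0:-→d1:-→d2:-→d3:-→d4:-→d5:-→d6:-→d7:-→d8:-→d9:-→d10:-→d11:-→d12:-→d13:-→d14:-→d15:-→d16:-→d17:-→d18:-→d19:-→d20:-→d21:-→d22:-→d23:-→d24:-→d25:-→d26:-→d27:-→d28:-→d29:-→d30:-→d31:-→d32:H2 -> H2
  add 247.82.128.0/24 -> H3 at depth 24
  lookup 247.82.128.243: bits 11110111010100101000000011110011 walk d0:-→d1:-→d2:-→d3:-→d4:-→d5:-→d6:-→d7:-→d8:-→d9:-→d10:-→d11:-→d12:-→d13:-→d14:-→d15:-→d16:-→d17:-→d18:-→d19:-→d20:-→d21:-→d22:-→d23:-→d24:H3→d25:-→d26:-→d27:-→d28:-→d29:-→d30:-→d31:-→d32:H2 -> H2
  add 146.0.0.0/8 -> H2 at depth 8
  add 146.156.191.48/28 -> H1 at depth 28
  add 246.225.0.0/16 -> H3 at depth 16
  lookup 149.176.255.38: bits 10010 walk d0:-→d1:-→d2:-→d3:-→d4:-→d5:- -> no-route
  add 246.225.224.0/20 -> H2 at depth 20
  add 246.0.0.0/8 -> H0 at depth 8
  lookup 246.0.0.1: bits 11110110 walk d0:-→d1:-→d2:-→d3:-→d4:-→d5:-→d6:-→d7:-→d8:H0 -> H0
  lookup 246.225.0.18: bits 1111011011100001 walk d0:-→d1:-→d2:-→d3:-→d4:-→d5:-→d6:-→d7:-→d8:H0→d9:-→d10:-→d11:-→d12:-→d13:-→d14:-→d15:-→d16:H3 -> H3
  lookup 247.82.128.243: bits 11110111010100101000000011110011 walk d0:-→d1:-→d2:-→d3:-→d4:-→d5:-→d6:-→d7:-→d8:-→d9:-→d10:-→d11:-→d12:-→d13:-→d14:-→d15:-→d16:-→d17:-→d18:-→d19:-→d20:-→d21:-→d22:-→d23:-→d24:H3→d25:-→d26:-→d27:-→d28:-→d29:-→d30:-→d31:-→d32:H2 -> H2
  add 246.225.224.0/20 -> H4 at depth 20
  add 146.156.176.0/20 -> H4 at depth 20
  lookup 146.156.176.22: bits 10010010100111001011 walk d0:-→d1:-→d2:-→d3:-→d4:-→d5:-→d6:-→d7:-→d8:H2→d9:-→d10:-→d11:-→d12:-→d13:-→d14:-→d15:-→d16:-→d17:-→d18:-→d19:-→d20:H4 -> H4
  add 246.225.232.176/28 -> H2 at depth 28
  add 247.80.0.0/12 -> H0 at depth 12
  add 247.80.0.0/12 -> H0 at depth 12
  add 246.225.224.0/20 -> H3 at depth 20
  lookup 146.156.176.0: bits 10010010100111001011 walk d0:-→d1:-→d2:-→d3:-→d4:-→d5:-→d6:-→d7:-→d8:H2→d9:-→d10:-→d11:-→d12:-→d13:-→d14:-→d15:-→d16:-→d17:-→d18:-→d19:-→d20:H4 -> H4
  lookup 146.156.176.151: bits 10010010100111001011 walk d0:-→d1:-→d2:-→d3:-→d4:-→d5:-→d6:-→d7:-→d8:H2→d9:-→d10:-→d11:-→d12:-→d13:-→d14:-→d15:-→d16:-→d17:-→d18:-→d19:-→d20:H4 -> H4
  lookup 247.80.10.119: bits 11110111010100 walk d0:-→d1:-→d2:-→d3:-→d4:-→d5:-→d6:-→d7:-→d8:-→d9:-→d10:-→d11:-→d12:H0→d13:-→d14:- -> H0
  add 247.82.0.0/16 -> H0 at depth 16
  add 247.82.128.0/20 -> H4 at depth 20
  add 247.0.0.0/8 -> H3 at depth 8
  del 247.80.0.0/12 (clear depth 12)
  lookup 151.90.185.166: bits 10010 walk d0:-→d1:-→d2:-→d3:-→d4:-→d5:- -> no-route
  lookup 146.156.176.14: bits 10010010100111001011 walk d0:-→d1:-→d2:-→d3:-→d4:-→d5:-→d6:-→d7:-→d8:H2→d9:-→d10:-→d11:-→d12:-→d13:-→d14:-→d15:-→d16:-→d17:-→d18:-→d19:-→d20:H4 -> H4
  lookup 146.0.150.194: bits 10010010 walk d0:-→d1:-→d2:-→d3:-→d4:-→d5:-→d6:-→d7:-→d8:H2 -> H2

== LOOKUPS ==
["H2","H2","no-route","H0","H3","H2","H4","H4","H4","H0","no-route","H4","H2"]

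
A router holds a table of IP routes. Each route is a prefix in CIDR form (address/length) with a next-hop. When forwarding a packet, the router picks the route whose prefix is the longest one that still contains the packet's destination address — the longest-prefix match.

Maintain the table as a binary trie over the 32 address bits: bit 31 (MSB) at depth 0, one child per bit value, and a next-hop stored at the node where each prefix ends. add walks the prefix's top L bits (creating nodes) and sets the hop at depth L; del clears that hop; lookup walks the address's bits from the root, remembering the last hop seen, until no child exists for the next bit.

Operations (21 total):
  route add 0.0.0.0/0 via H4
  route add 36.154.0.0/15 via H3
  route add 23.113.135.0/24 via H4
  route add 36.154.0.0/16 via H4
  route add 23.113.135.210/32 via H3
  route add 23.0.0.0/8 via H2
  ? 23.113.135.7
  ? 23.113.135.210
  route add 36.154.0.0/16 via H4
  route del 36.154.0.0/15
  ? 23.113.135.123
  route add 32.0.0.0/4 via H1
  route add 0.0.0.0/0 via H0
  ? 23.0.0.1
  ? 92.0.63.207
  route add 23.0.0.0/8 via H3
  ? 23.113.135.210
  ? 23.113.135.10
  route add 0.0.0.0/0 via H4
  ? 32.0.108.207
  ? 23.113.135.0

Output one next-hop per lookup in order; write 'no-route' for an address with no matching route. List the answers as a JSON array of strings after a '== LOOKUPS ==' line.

Apply in order:
  add 0.0.0.0/0 -> H4 at depth 0
  add 36.154.0.0/15 -> H3 at depth 15
  add 23.113.135.0/24 -> H4 at depth 24
  add 36.154.0.0/16 -> H4 at depth 16
  add 23.113.135.210/32 -> H3 at depth 32
  add 23.0.0.0/8 -> H2 at depth 8
  ? 23.113.135.7  path d0:H4→d1:-→d2:-→d3:-→d4:-→d5:-→d6:-→d7:-→d8:H2→d9:-→d10:-→d11:-→d12:-→d13:-→d14:-→d15:-→d16:-→d17:-→d18:-→d19:-→d20:-→d21:-→d22:-→d23:-→d24:H4  best=H4
  ? 23.113.135.210  path d0:H4→d1:-→d2:-→d3:-→d4:-→d5:-→d6:-→d7:-→d8:H2→d9:-→d10:-→d11:-→d12:-→d13:-→d14:-→d15:-→d16:-→d17:-→d18:-→d19:-→d20:-→d21:-→d22:-→d23:-→d24:H4→d25:-→d26:-→d27:-→d28:-→d29:-→d30:-→d31:-→d32:H3  best=H3
  add 36.154.0.0/16 -> H4 at depth 16
  - 36.154.0.0/15 clear@15
  ? 23.113.135.123  path d0:H4→d1:-→d2:-→d3:-→d4:-→d5:-→d6:-→d7:-→d8:H2→d9:-→d10:-→d11:-→d12:-→d13:-→d14:-→d15:-→d16:-→d17:-→d18:-→d19:-→d20:-→d21:-→d22:-→d23:-→d24:H4  best=H4
  add 32.0.0.0/4 -> H1 at depth 4
  add 0.0.0.0/0 -> H0 at depth 0
  ? 23.0.0.1  path d0:H0→d1:-→d2:-→d3:-→d4:-→d5:-→d6:-→d7:-→d8:H2→d9:-  best=H2
  ? 92.0.63.207  path d0:H0→d1:-  best=H0
  add 23.0.0.0/8 -> H3 at depth 8
  ? 23.113.135.210  path d0:H0→d1:-→d2:-→d3:-→d4:-→d5:-→d6:-→d7:-→d8:H3→d9:-→d10:-→d11:-→d12:-→d13:-→d14:-→d15:-→d16:-→d17:-→d18:-→d19:-→d20:-→d21:-→d22:-→d23:-→d24:H4→d25:-→d26:-→d27:-→d28:-→d29:-→d30:-→d31:-→d32:H3  best=H3
  ? 23.113.135.10  path d0:H0→d1:-→d2:-→d3:-→d4:-→d5:-→d6:-→d7:-→d8:H3→d9:-→d10:-→d11:-→d12:-→d13:-→d14:-→d15:-→d16:-→d17:-→d18:-→d19:-→d20:-→d21:-→d22:-→d23:-→d24:H4  best=H4
  add 0.0.0.0/0 -> H4 at depth 0
  ? 32.0.108.207  path d0:H4→d1:-→d2:-→d3:-→d4:H1→d5:-  best=H1
  ? 23.113.135.0  path d0:H4→d1:-→d2:-→d3:-→d4:-→d5:-→d6:-→d7:-→d8:H3→d9:-→d10:-→d11:-→d12:-→d13:-→d14:-→d15:-→d16:-→d17:-→d18:-→d19:-→d20:-→d21:-→d22:-→d23:-→d24:H4  best=H4

== LOOKUPS ==
["H4","H3","H4","H2","H0","H3","H4","H1","H4"]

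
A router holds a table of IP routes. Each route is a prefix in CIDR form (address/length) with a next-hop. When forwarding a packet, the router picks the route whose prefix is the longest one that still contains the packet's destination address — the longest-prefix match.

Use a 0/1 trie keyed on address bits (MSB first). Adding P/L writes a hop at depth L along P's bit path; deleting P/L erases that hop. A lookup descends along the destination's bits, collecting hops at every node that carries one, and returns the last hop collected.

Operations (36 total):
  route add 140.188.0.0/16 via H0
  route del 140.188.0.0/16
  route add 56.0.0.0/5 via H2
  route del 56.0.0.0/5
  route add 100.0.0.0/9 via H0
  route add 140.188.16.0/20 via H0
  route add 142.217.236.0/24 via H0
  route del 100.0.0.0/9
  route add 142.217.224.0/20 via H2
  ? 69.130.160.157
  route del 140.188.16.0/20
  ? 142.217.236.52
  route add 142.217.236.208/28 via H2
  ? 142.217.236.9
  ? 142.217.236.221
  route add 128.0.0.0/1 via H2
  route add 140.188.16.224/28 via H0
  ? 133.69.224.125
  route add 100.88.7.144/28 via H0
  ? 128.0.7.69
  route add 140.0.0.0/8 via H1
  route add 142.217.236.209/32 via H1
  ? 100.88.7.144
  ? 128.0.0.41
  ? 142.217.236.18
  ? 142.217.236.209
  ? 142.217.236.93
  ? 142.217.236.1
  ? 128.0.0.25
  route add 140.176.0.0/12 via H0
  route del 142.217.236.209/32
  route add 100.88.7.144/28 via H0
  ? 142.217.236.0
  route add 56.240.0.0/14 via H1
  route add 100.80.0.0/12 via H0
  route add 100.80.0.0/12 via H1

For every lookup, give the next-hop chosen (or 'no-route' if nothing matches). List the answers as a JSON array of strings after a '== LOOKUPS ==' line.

Process each operation:
  + 140.188.0.0/16 (H0) depth=16
  del 140.188.0.0/16 (clear depth 16)
  + 56.0.0.0/5 (H2) depth=5
  del 56.0.0.0/5 (clear depth 5)
  + 100.0.0.0/9 (H0) depth=9
  + 140.188.16.0/20 (H0) depth=20
  + 142.217.236.0/24 (H0) depth=24
  del 100.0.0.0/9 (clear depth 9)
  + 142.217.224.0/20 (H2) depth=20
  ? 69.130.160.157  path d0:-→d1:-→d2:-  best=no-route
  del 140.188.16.0/20 (clear depth 20)
  ? 142.217.236.52  path d0:-→d1:-→d2:-→d3:-→d4:-→d5:-→d6:-→d7:-→d8:-→d9:-→d10:-→d11:-→d12:-→d13:-→d14:-→d15:-→d16:-→d17:-→d18:-→d19:-→d20:H2→d21:-→d22:-→d23:-→d24:H0  best=H0
  + 142.217.236.208/28 (H2) depth=28
  ? 142.217.236.9  path d0:-→d1:-→d2:-→d3:-→d4:-→d5:-→d6:-→d7:-→d8:-→d9:-→d10:-→d11:-→d12:-→d13:-→d14:-→d15:-→d16:-→d17:-→d18:-→d19:-→d20:H2→d21:-→d22:-→d23:-→d24:H0  best=H0
  ? 142.217.236.221  path d0:-→d1:-→d2:-→d3:-→d4:-→d5:-→d6:-→d7:-→d8:-→d9:-→d10:-→d11:-→d12:-→d13:-→d14:-→d15:-→d16:-→d17:-→d18:-→d19:-→d20:H2→d21:-→d22:-→d23:-→d24:H0→d25:-→d26:-→d27:-→d28:H2  best=H2
  + 128.0.0.0/1 (H2) depth=1
  + 140.188.16.224/28 (H0) depth=28
  ? 133.69.224.125  path d0:-→d1:H2→d2:-→d3:-→d4:-  best=H2
  + 100.88.7.144/28 (H0) depth=28
  ? 128.0.7.69  path d0:-→d1:H2→d2:-→d3:-→d4:-  best=H2
  + 140.0.0.0/8 (H1) depth=8
  + 142.217.236.209/32 (H1) depth=32
  ? 100.88.7.144  path d0:-→d1:-→d2:-→d3:-→d4:-→d5:-→d6:-→d7:-→d8:-→d9:-→d10:-→d11:-→d12:-→d13:-→d14:-→d15:-→d16:-→d17:-→d18:-→d19:-→d20:-→d21:-→d22:-→d23:-→d24:-→d25:-→d26:-→d27:-→d28:H0  best=H0
  ? 128.0.0.41  path d0:-→d1:H2→d2:-→d3:-→d4:-  best=H2
  ? 142.217.236.18  path d0:-→d1:H2→d2:-→d3:-→d4:-→d5:-→d6:-→d7:-→d8:-→d9:-→d10:-→d11:-→d12:-→d13:-→d14:-→d15:-→d16:-→d17:-→d18:-→d19:-→d20:H2→d21:-→d22:-→d23:-→d24:H0  best=H0
  ? 142.217.236.209  path d0:-→d1:H2→d2:-→d3:-→d4:-→d5:-→d6:-→d7:-→d8:-→d9:-→d10:-→d11:-→d12:-→d13:-→d14:-→d15:-→d16:-→d17:-→d18:-→d19:-→d20:H2→d21:-→d22:-→d23:-→d24:H0→d25:-→d26:-→d27:-→d28:H2→d29:-→d30:-→d31:-→d32:H1  best=H1
  ? 142.217.236.93  path d0:-→d1:H2→d2:-→d3:-→d4:-→d5:-→d6:-→d7:-→d8:-→d9:-→d10:-→d11:-→d12:-→d13:-→d14:-→d15:-→d16:-→d17:-→d18:-→d19:-→d20:H2→d21:-→d22:-→d23:-→d24:H0  best=H0
  ? 142.217.236.1  path d0:-→d1:H2→d2:-→d3:-→d4:-→d5:-→d6:-→d7:-→d8:-→d9:-→d10:-→d11:-→d12:-→d13:-→d14:-→d15:-→d16:-→d17:-→d18:-→d19:-→d20:H2→d21:-→d22:-→d23:-→d24:H0  best=H0
  ? 128.0.0.25  path d0:-→d1:H2→d2:-→d3:-→d4:-  best=H2
  + 140.176.0.0/12 (H0) depth=12
  del 142.217.236.209/32 (clear depth 32)
  + 100.88.7.144/28 (H0) depth=28
  ? 142.217.236.0  path d0:-→d1:H2→d2:-→d3:-→d4:-→d5:-→d6:-→d7:-→d8:-→d9:-→d10:-→d11:-→d12:-→d13:-→d14:-→d15:-→d16:-→d17:-→d18:-→d19:-→d20:H2→d21:-→d22:-→d23:-→d24:H0  best=H0
  + 56.240.0.0/14 (H1) depth=14
  + 100.80.0.0/12 (H0) depth=12
  + 100.80.0.0/12 (H1) depth=12

== LOOKUPS ==
["no-route","H0","H0","H2","H2","H2","H0","H2","H0","H1","H0","H0","H2","H0"]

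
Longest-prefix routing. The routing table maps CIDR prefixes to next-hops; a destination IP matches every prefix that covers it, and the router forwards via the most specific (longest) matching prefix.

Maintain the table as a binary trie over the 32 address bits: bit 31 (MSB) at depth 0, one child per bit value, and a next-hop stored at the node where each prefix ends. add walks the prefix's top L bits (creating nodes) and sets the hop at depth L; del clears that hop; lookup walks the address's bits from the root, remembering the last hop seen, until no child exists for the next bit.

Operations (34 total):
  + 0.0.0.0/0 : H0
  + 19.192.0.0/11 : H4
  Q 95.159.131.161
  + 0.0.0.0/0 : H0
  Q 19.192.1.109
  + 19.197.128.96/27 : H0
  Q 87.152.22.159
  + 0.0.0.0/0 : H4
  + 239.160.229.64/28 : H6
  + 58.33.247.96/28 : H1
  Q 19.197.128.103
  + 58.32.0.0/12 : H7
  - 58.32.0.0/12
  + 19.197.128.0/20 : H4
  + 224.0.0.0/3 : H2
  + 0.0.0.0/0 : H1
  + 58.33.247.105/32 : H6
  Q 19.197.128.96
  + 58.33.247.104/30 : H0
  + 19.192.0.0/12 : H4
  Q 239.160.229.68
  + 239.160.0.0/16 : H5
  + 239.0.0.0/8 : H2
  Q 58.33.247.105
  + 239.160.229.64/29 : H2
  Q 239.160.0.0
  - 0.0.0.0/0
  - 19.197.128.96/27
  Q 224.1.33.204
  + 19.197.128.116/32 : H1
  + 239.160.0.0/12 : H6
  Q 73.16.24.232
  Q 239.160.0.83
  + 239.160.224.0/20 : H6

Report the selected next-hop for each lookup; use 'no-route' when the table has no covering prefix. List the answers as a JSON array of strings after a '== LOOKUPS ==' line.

Trace:
  add 0.0.0.0/0 -> H0 at depth 0
  add 19.192.0.0/11 -> H4 at depth 11
  ? 95.159.131.161  path d0:H0→d1:-  best=H0
  add 0.0.0.0/0 -> H0 at depth 0
  ? 19.192.1.109  path d0:H0→d1:-→d2:-→d3:-→d4:-→d5:-→d6:-→d7:-→d8:-→d9:-→d10:-→d11:H4  best=H4
  add 19.197.128.96/27 -> H0 at depth 27
  ? 87.152.22.159  path d0:H0→d1:-  best=H0
  add 0.0.0.0/0 -> H4 at depth 0
  add 239.160.229.64/28 -> H6 at depth 28
  add 58.33.247.96/28 -> H1 at depth 28
  ? 19.197.128.103  path d0:H4→d1:-→d2:-→d3:-→d4:-→d5:-→d6:-→d7:-→d8:-→d9:-→d10:-→d11:H4→d12:-→d13:-→d14:-→d15:-→d16:-→d17:-→d18:-→d19:-→d20:-→d21:-→d22:-→d23:-→d24:-→d25:-→d26:-→d27:H0  best=H0
  add 58.32.0.0/12 -> H7 at depth 12
  - 58.32.0.0/12 clear@12
  add 19.197.128.0/20 -> H4 at depth 20
  add 224.0.0.0/3 -> H2 at depth 3
  add 0.0.0.0/0 -> H1 at depth 0
  add 58.33.247.105/32 -> H6 at depth 32
  ? 19.197.128.96  path d0:H1→d1:-→d2:-→d3:-→d4:-→d5:-→d6:-→d7:-→d8:-→d9:-→d10:-→d11:H4→d12:-→d13:-→d14:-→d15:-→d16:-→d17:-→d18:-→d19:-→d20:H4→d21:-→d22:-→d23:-→d24:-→d25:-→d26:-→d27:H0  best=H0
  add 58.33.247.104/30 -> H0 at depth 30
  add 19.192.0.0/12 -> H4 at depth 12
  ? 239.160.229.68  path d0:H1→d1:-→d2:-→d3:H2→d4:-→d5:-→d6:-→d7:-→d8:-→d9:-→d10:-→d11:-→d12:-→d13:-→d14:-→d15:-→d16:-→d17:-→d18:-→d19:-→d20:-→d21:-→d22:-→d23:-→d24:-→d25:-→d26:-→d27:-→d28:H6  best=H6
  add 239.160.0.0/16 -> H5 at depth 16
  add 239.0.0.0/8 -> H2 at depth 8
  ? 58.33.247.105  path d0:H1→d1:-→d2:-→d3:-→d4:-→d5:-→d6:-→d7:-→d8:-→d9:-→d10:-→d11:-→d12:-→d13:-→d14:-→d15:-→d16:-→d17:-→d18:-→d19:-→d20:-→d21:-→d22:-→d23:-→d24:-→d25:-→d26:-→d27:-→d28:H1→d29:-→d30:H0→d31:-→d32:H6  best=H6
  add 239.160.229.64/29 -> H2 at depth 29
  ? 239.160.0.0  path d0:H1→d1:-→d2:-→d3:H2→d4:-→d5:-→d6:-→d7:-→d8:H2→d9:-→d10:-→d11:-→d12:-→d13:-→d14:-→d15:-→d16:H5  best=H5
  - 0.0.0.0/0 clear@0
  - 19.197.128.96/27 clear@27
  ? 224.1.33.204  path d0:-→d1:-→d2:-→d3:H2→d4:-  best=H2
  add 19.197.128.116/32 -> H1 at depth 32
  add 239.160.0.0/12 -> H6 at depth 12
  ? 73.16.24.232  path d0:-→d1:-  best=no-route
  ? 239.160.0.83  path d0:-→d1:-→d2:-→d3:H2→d4:-→d5:-→d6:-→d7:-→d8:H2→d9:-→d10:-→d11:-→d12:H6→d13:-→d14:-→d15:-→d16:H5  best=H5
  add 239.160.224.0/20 -> H6 at depth 20

== LOOKUPS ==
["H0","H4","H0","H0","H0","H6","H6","H5","H2","no-route","H5"]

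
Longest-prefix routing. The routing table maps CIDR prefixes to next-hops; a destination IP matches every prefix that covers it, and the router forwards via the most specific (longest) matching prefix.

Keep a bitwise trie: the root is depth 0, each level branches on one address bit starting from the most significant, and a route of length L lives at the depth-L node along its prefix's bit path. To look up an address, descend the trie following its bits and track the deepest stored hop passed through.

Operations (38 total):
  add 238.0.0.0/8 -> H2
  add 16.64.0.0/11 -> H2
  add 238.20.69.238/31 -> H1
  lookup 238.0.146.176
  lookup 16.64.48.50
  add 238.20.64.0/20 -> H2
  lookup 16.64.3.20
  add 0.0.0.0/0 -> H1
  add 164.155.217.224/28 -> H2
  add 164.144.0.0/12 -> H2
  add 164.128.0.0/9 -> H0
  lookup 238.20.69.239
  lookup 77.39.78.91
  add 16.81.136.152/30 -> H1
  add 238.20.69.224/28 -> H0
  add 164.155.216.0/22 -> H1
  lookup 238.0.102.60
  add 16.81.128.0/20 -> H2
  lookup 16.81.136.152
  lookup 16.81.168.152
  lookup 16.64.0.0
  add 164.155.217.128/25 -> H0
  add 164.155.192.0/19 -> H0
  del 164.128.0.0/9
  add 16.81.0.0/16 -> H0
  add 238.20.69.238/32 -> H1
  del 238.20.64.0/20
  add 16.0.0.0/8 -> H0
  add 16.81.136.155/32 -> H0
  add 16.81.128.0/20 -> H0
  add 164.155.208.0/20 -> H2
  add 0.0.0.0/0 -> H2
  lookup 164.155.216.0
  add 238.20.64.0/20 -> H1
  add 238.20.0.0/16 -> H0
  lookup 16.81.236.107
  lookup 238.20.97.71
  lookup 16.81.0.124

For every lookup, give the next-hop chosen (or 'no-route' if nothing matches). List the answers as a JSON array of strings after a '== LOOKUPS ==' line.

Process each operation:
  + 238.0.0.0/8 (H2) depth=8
  + 16.64.0.0/11 (H2) depth=11
  + 238.20.69.238/31 (H1) depth=31
  Q 238.0.146.176: descend 11101110000 ; hops seen [H2] ; pick H2
  Q 16.64.48.50: descend 00010000010 ; hops seen [H2] ; pick H2
  + 238.20.64.0/20 (H2) depth=20
  Q 16.64.3.20: descend 00010000010 ; hops seen [H2] ; pick H2
  + 0.0.0.0/0 (H1) depth=0
  + 164.155.217.224/28 (H2) depth=28
  + 164.144.0.0/12 (H2) depth=12
  + 164.128.0.0/9 (H0) depth=9
  Q 238.20.69.239: descend 1110111000010100010001011110111 ; hops seen [H1,H2,H2,H1] ; pick H1
  Q 77.39.78.91: descend 0 ; hops seen [H1] ; pick H1
  + 16.81.136.152/30 (H1) depth=30
  + 238.20.69.224/28 (H0) depth=28
  + 164.155.216.0/22 (H1) depth=22
  Q 238.0.102.60: descend 11101110000 ; hops seen [H1,H2] ; pick H2
  + 16.81.128.0/20 (H2) depth=20
  Q 16.81.136.152: descend 000100000101000110001000100110 ; hops seen [H1,H2,H2,H1] ; pick H1
  Q 16.81.168.152: descend 000100000101000110 ; hops seen [H1,H2] ; pick H2
  Q 16.64.0.0: descend 00010000010 ; hops seen [H1,H2] ; pick H2
  + 164.155.217.128/25 (H0) depth=25
  + 164.155.192.0/19 (H0) depth=19
  - 164.128.0.0/9 clear@9
  + 16.81.0.0/16 (H0) depth=16
  + 238.20.69.238/32 (H1) depth=32
  - 238.20.64.0/20 clear@20
  + 16.0.0.0/8 (H0) depth=8
  + 16.81.136.155/32 (H0) depth=32
  + 16.81.128.0/20 (H0) depth=20
  + 164.155.208.0/20 (H2) depth=20
  + 0.0.0.0/0 (H2) depth=0
  Q 164.155.216.0: descend 10100100100110111101100 ; hops seen [H2,H2,H0,H2,H1] ; pick H1
  + 238.20.64.0/20 (H1) depth=20
  + 238.20.0.0/16 (H0) depth=16
  Q 16.81.236.107: descend 00010000010100011 ; hops seen [H2,H0,H2,H0] ; pick H0
  Q 238.20.97.71: descend 111011100001010001 ; hops seen [H2,H2,H0] ; pick H0
  Q 16.81.0.124: descend 0001000001010001 ; hops seen [H2,H0,H2,H0] ; pick H0

== LOOKUPS ==
["H2","H2","H2","H1","H1","H2","H1","H2","H2","H1","H0","H0","H0"]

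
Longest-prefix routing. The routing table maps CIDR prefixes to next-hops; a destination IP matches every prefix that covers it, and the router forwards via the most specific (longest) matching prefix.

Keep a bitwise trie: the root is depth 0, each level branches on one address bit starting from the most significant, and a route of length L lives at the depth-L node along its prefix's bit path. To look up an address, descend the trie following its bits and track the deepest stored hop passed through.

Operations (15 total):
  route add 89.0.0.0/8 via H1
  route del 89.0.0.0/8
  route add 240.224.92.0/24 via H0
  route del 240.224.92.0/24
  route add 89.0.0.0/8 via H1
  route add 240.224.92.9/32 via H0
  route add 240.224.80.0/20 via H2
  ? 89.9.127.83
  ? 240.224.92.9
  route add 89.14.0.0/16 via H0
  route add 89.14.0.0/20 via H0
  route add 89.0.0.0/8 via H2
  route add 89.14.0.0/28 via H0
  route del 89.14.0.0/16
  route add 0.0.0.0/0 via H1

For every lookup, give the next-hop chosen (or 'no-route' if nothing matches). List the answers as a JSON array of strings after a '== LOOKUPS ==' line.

Process each operation:
  + 89.0.0.0/8 (H1) depth=8
  - 89.0.0.0/8 clear@8
  + 240.224.92.0/24 (H0) depth=24
  - 240.224.92.0/24 clear@24
  + 89.0.0.0/8 (H1) depth=8
  + 240.224.92.9/32 (H0) depth=32
  + 240.224.80.0/20 (H2) depth=20
  lookup 89.9.127.83: bits 01011001 walk d0:-→d1:-→d2:-→d3:-→d4:-→d5:-→d6:-→d7:-→d8:H1 -> H1
  lookup 240.224.92.9: bits 11110000111000000101110000001001 walk d0:-→d1:-→d2:-→d3:-→d4:-→d5:-→d6:-→d7:-→d8:-→d9:-→d10:-→d11:-→d12:-→d13:-→d14:-→d15:-→d16:-→d17:-→d18:-→d19:-→d20:H2→d21:-→d22:-→d23:-→d24:-→d25:-→d26:-→d27:-→d28:-→d29:-→d30:-→d31:-→d32:H0 -> H0
  + 89.14.0.0/16 (H0) depth=16
  + 89.14.0.0/20 (H0) depth=20
  + 89.0.0.0/8 (H2) depth=8
  + 89.14.0.0/28 (H0) depth=28
  - 89.14.0.0/16 clear@16
  + 0.0.0.0/0 (H1) depth=0

== LOOKUPS ==
["H1","H0"]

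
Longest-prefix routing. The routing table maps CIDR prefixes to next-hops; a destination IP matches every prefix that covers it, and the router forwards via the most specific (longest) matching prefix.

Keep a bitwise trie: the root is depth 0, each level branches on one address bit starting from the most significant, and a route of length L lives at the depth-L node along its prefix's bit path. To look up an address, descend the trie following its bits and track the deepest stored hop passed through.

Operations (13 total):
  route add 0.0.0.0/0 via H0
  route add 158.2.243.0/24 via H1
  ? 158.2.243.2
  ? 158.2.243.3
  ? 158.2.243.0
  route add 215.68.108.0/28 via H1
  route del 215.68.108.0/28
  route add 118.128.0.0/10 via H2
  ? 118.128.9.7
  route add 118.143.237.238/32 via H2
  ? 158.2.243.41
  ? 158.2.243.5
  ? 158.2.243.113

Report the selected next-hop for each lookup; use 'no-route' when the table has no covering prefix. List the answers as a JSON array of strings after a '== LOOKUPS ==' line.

Process each operation:
  + 0.0.0.0/0 (H0) depth=0
  + 158.2.243.0/24 (H1) depth=24
  ? 158.2.243.2  path d0:H0→d1:-→d2:-→d3:-→d4:-→d5:-→d6:-→d7:-→d8:-→d9:-→d10:-→d11:-→d12:-→d13:-→d14:-→d15:-→d16:-→d17:-→d18:-→d19:-→d20:-→d21:-→d22:-→d23:-→d24:H1  best=H1
  ? 158.2.243.3  path d0:H0→d1:-→d2:-→d3:-→d4:-→d5:-→d6:-→d7:-→d8:-→d9:-→d10:-→d11:-→d12:-→d13:-→d14:-→d15:-→d16:-→d17:-→d18:-→d19:-→d20:-→d21:-→d22:-→d23:-→d24:H1  best=H1
  ? 158.2.243.0  path d0:H0→d1:-→d2:-→d3:-→d4:-→d5:-→d6:-→d7:-→d8:-→d9:-→d10:-→d11:-→d12:-→d13:-→d14:-→d15:-→d16:-→d17:-→d18:-→d19:-→d20:-→d21:-→d22:-→d23:-→d24:H1  best=H1
  + 215.68.108.0/28 (H1) depth=28
  - 215.68.108.0/28 clear@28
  + 118.128.0.0/10 (H2) depth=10
  ? 118.128.9.7  path d0:H0→d1:-→d2:-→d3:-→d4:-→d5:-→d6:-→d7:-→d8:-→d9:-→d10:H2  best=H2
  + 118.143.237.238/32 (H2) depth=32
  ? 158.2.243.41  path d0:H0→d1:-→d2:-→d3:-→d4:-→d5:-→d6:-→d7:-→d8:-→d9:-→d10:-→d11:-→d12:-→d13:-→d14:-→d15:-→d16:-→d17:-→d18:-→d19:-→d20:-→d21:-→d22:-→d23:-→d24:H1  best=H1
  ? 158.2.243.5  path d0:H0→d1:-→d2:-→d3:-→d4:-→d5:-→d6:-→d7:-→d8:-→d9:-→d10:-→d11:-→d12:-→d13:-→d14:-→d15:-→d16:-→d17:-→d18:-→d19:-→d20:-→d21:-→d22:-→d23:-→d24:H1  best=H1
  ? 158.2.243.113  path d0:H0→d1:-→d2:-→d3:-→d4:-→d5:-→d6:-→d7:-→d8:-→d9:-→d10:-→d11:-→d12:-→d13:-→d14:-→d15:-→d16:-→d17:-→d18:-→d19:-→d20:-→d21:-→d22:-→d23:-→d24:H1  best=H1

== LOOKUPS ==
["H1","H1","H1","H2","H1","H1","H1"]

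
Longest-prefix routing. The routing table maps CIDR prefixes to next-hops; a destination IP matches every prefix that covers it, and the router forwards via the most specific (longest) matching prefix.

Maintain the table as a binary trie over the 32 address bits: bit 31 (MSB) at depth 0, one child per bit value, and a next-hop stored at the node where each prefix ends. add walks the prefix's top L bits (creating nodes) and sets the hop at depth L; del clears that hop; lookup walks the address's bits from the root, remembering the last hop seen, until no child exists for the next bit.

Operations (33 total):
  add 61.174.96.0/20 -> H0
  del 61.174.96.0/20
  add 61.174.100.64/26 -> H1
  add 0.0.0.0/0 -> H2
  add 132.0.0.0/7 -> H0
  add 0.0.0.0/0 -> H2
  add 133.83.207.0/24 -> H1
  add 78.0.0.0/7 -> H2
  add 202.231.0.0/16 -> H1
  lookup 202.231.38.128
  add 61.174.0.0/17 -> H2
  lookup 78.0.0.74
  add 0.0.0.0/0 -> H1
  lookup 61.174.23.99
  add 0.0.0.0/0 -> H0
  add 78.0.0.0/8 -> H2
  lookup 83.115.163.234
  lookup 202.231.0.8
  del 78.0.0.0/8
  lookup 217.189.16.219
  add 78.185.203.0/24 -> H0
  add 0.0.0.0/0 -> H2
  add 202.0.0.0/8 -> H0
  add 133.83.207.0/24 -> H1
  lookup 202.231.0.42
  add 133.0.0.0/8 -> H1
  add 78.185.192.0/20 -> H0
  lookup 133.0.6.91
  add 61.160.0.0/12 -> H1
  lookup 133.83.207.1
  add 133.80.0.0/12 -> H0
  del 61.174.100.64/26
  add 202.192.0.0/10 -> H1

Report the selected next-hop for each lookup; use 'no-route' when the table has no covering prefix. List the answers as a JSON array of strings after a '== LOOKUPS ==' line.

Apply in order:
  + 61.174.96.0/20 (H0) depth=20
  del 61.174.96.0/20 (clear depth 20)
  + 61.174.100.64/26 (H1) depth=26
  + 0.0.0.0/0 (H2) depth=0
  + 132.0.0.0/7 (H0) depth=7
  + 0.0.0.0/0 (H2) depth=0
  + 133.83.207.0/24 (H1) depth=24
  + 78.0.0.0/7 (H2) depth=7
  + 202.231.0.0/16 (H1) depth=16
  Q 202.231.38.128: descend 1100101011100111 ; hops seen [H2,H1] ; pick H1
  + 61.174.0.0/17 (H2) depth=17
  Q 78.0.0.74: descend 0100111 ; hops seen [H2,H2] ; pick H2
  + 0.0.0.0/0 (H1) depth=0
  Q 61.174.23.99: descend 00111101101011100 ; hops seen [H1,H2] ; pick H2
  + 0.0.0.0/0 (H0) depth=0
  + 78.0.0.0/8 (H2) depth=8
  Q 83.115.163.234: descend 010 ; hops seen [H0] ; pick H0
  Q 202.231.0.8: descend 1100101011100111 ; hops seen [H0,H1] ; pick H1
  del 78.0.0.0/8 (clear depth 8)
  Q 217.189.16.219: descend 110 ; hops seen [H0] ; pick H0
  + 78.185.203.0/24 (H0) depth=24
  + 0.0.0.0/0 (H2) depth=0
  + 202.0.0.0/8 (H0) depth=8
  + 133.83.207.0/24 (H1) depth=24
  Q 202.231.0.42: descend 1100101011100111 ; hops seen [H2,H0,H1] ; pick H1
  + 133.0.0.0/8 (H1) depth=8
  + 78.185.192.0/20 (H0) depth=20
  Q 133.0.6.91: descend 100001010 ; hops seen [H2,H0,H1] ; pick H1
  + 61.160.0.0/12 (H1) depth=12
  Q 133.83.207.1: descend 100001010101001111001111 ; hops seen [H2,H0,H1,H1] ; pick H1
  + 133.80.0.0/12 (H0) depth=12
  del 61.174.100.64/26 (clear depth 26)
  + 202.192.0.0/10 (H1) depth=10

== LOOKUPS ==
["H1","H2","H2","H0","H1","H0","H1","H1","H1"]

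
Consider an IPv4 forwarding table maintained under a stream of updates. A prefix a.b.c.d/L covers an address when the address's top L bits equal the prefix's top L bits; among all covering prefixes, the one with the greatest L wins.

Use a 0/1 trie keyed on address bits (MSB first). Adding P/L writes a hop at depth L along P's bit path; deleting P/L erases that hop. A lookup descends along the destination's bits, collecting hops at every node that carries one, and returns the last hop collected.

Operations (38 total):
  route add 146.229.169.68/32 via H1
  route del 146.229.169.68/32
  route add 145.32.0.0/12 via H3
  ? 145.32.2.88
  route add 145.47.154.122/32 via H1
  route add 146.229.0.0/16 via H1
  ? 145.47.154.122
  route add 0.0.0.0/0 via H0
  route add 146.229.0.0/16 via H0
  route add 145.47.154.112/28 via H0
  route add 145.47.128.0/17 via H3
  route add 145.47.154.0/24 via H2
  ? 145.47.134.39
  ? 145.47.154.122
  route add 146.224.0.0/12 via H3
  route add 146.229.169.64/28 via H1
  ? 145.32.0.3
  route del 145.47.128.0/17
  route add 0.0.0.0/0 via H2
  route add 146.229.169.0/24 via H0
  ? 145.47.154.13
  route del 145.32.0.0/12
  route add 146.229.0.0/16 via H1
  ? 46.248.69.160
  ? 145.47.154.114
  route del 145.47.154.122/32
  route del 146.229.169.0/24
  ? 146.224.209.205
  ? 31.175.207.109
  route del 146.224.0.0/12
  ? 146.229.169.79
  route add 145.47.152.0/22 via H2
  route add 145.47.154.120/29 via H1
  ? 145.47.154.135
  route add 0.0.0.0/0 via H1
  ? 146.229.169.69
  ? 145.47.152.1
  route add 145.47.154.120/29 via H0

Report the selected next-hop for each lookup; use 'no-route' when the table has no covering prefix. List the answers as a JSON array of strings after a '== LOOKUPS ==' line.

Trace:
  + 146.229.169.68/32 (H1) depth=32
  - 146.229.169.68/32 clear@32
  + 145.32.0.0/12 (H3) depth=12
  Q 145.32.2.88: descend 100100010010 ; hops seen [H3] ; pick H3
  + 145.47.154.122/32 (H1) depth=32
  + 146.229.0.0/16 (H1) depth=16
  Q 145.47.154.122: descend 10010001001011111001101001111010 ; hops seen [H3,H1] ; pick H1
  + 0.0.0.0/0 (H0) depth=0
  + 146.229.0.0/16 (H0) depth=16
  + 145.47.154.112/28 (H0) depth=28
  + 145.47.128.0/17 (H3) depth=17
  + 145.47.154.0/24 (H2) depth=24
  Q 145.47.134.39: descend 1001000100101111100 ; hops seen [H0,H3,H3] ; pick H3
  Q 145.47.154.122: descend 10010001001011111001101001111010 ; hops seen [H0,H3,H3,H2,H0,H1] ; pick H1
  + 146.224.0.0/12 (H3) depth=12
  + 146.229.169.64/28 (H1) depth=28
  Q 145.32.0.3: descend 100100010010 ; hops seen [H0,H3] ; pick H3
  - 145.47.128.0/17 clear@17
  + 0.0.0.0/0 (H2) depth=0
  + 146.229.169.0/24 (H0) depth=24
  Q 145.47.154.13: descend 1001000100101111100110100 ; hops seen [H2,H3,H2] ; pick H2
  - 145.32.0.0/12 clear@12
  + 146.229.0.0/16 (H1) depth=16
  Q 46.248.69.160: descend ε ; hops seen [H2] ; pick H2
  Q 145.47.154.114: descend 1001000100101111100110100111 ; hops seen [H2,H2,H0] ; pick H0
  - 145.47.154.122/32 clear@32
  - 146.229.169.0/24 clear@24
  Q 146.224.209.205: descend 1001001011100 ; hops seen [H2,H3] ; pick H3
  Q 31.175.207.109: descend ε ; hops seen [H2] ; pick H2
  - 146.224.0.0/12 clear@12
  Q 146.229.169.79: descend 1001001011100101101010010100 ; hops seen [H2,H1,H1] ; pick H1
  + 145.47.152.0/22 (H2) depth=22
  + 145.47.154.120/29 (H1) depth=29
  Q 145.47.154.135: descend 100100010010111110011010 ; hops seen [H2,H2,H2] ; pick H2
  + 0.0.0.0/0 (H1) depth=0
  Q 146.229.169.69: descend 1001001011100101101010010100010 ; hops seen [H1,H1,H1] ; pick H1
  Q 145.47.152.1: descend 1001000100101111100110 ; hops seen [H1,H2] ; pick H2
  + 145.47.154.120/29 (H0) depth=29

== LOOKUPS ==
["H3","H1","H3","H1","H3","H2","H2","H0","H3","H2","H1","H2","H1","H2"]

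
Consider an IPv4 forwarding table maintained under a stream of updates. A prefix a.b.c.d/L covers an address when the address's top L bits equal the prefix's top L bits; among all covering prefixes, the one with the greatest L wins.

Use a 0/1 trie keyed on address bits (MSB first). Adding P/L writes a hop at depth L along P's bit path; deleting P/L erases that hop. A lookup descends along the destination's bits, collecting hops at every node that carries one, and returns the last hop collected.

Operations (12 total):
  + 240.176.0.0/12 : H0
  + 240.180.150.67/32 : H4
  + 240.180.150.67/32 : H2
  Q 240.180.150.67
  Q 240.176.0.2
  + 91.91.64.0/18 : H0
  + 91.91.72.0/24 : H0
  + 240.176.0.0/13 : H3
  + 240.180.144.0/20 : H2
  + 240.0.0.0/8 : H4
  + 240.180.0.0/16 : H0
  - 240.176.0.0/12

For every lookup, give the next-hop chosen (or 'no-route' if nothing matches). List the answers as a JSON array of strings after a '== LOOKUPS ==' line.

Trace:
  + 240.176.0.0/12 (H0) depth=12
  + 240.180.150.67/32 (H4) depth=32
  + 240.180.150.67/32 (H2) depth=32
  Q 240.180.150.67: descend 11110000101101001001011001000011 ; hops seen [H0,H2] ; pick H2
  Q 240.176.0.2: descend 1111000010110 ; hops seen [H0] ; pick H0
  + 91.91.64.0/18 (H0) depth=18
  + 91.91.72.0/24 (H0) depth=24
  + 240.176.0.0/13 (H3) depth=13
  + 240.180.144.0/20 (H2) depth=20
  + 240.0.0.0/8 (H4) depth=8
  + 240.180.0.0/16 (H0) depth=16
  del 240.176.0.0/12 (clear depth 12)

== LOOKUPS ==
["H2","H0"]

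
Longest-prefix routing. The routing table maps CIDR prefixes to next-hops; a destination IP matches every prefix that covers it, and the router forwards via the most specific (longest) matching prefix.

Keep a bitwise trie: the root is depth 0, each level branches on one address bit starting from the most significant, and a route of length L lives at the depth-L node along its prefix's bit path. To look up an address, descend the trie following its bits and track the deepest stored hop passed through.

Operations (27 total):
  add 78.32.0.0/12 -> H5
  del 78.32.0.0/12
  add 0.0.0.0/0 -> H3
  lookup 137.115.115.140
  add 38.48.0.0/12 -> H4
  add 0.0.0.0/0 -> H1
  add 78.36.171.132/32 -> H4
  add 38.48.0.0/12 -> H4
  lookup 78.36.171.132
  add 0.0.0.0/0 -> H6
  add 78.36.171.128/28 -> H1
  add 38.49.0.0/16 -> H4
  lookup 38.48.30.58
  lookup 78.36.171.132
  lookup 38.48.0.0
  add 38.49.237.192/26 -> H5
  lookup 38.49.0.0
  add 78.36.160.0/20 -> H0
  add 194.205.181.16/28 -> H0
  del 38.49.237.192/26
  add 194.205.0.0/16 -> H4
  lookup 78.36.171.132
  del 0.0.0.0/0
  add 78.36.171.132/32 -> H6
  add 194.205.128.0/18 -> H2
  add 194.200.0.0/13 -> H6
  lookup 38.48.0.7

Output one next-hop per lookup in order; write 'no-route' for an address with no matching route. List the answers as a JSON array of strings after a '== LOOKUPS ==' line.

Apply in order:
  add 78.32.0.0/12 -> H5 at depth 12
  - 78.32.0.0/12 clear@12
  add 0.0.0.0/0 -> H3 at depth 0
  lookup 137.115.115.140: bits ε walk d0:H3 -> H3
  add 38.48.0.0/12 -> H4 at depth 12
  add 0.0.0.0/0 -> H1 at depth 0
  add 78.36.171.132/32 -> H4 at depth 32
  add 38.48.0.0/12 -> H4 at depth 12
  lookup 78.36.171.132: bits 01001110001001001010101110000100 walk d0:H1→d1:-→d2:-→d3:-→d4:-→d5:-→d6:-→d7:-→d8:-→d9:-→d10:-→d11:-→d12:-→d13:-→d14:-→d15:-→d16:-→d17:-→d18:-→d19:-→d20:-→d21:-→d22:-→d23:-→d24:-→d25:-→d26:-→d27:-→d28:-→d29:-→d30:-→d31:-→d32:H4 -> H4
  add 0.0.0.0/0 -> H6 at depth 0
  add 78.36.171.128/28 -> H1 at depth 28
  add 38.49.0.0/16 -> H4 at depth 16
  lookup 38.48.30.58: bits 001001100011000 walk d0:H6→d1:-→d2:-→d3:-→d4:-→d5:-→d6:-→d7:-→d8:-→d9:-→d10:-→d11:-→d12:H4→d13:-→d14:-→d15:- -> H4
  lookup 78.36.171.132: bits 01001110001001001010101110000100 walk d0:H6→d1:-→d2:-→d3:-→d4:-→d5:-→d6:-→d7:-→d8:-→d9:-→d10:-→d11:-→d12:-→d13:-→d14:-→d15:-→d16:-→d17:-→d18:-→d19:-→d20:-→d21:-→d22:-→d23:-→d24:-→d25:-→d26:-→d27:-→d28:H1→d29:-→d30:-→d31:-→d32:H4 -> H4
  lookup 38.48.0.0: bits 001001100011000 walk d0:H6→d1:-→d2:-→d3:-→d4:-→d5:-→d6:-→d7:-→d8:-→d9:-→d10:-→d11:-→d12:H4→d13:-→d14:-→d15:- -> H4
  add 38.49.237.192/26 -> H5 at depth 26
  lookup 38.49.0.0: bits 0010011000110001 walk d0:H6→d1:-→d2:-→d3:-→d4:-→d5:-→d6:-→d7:-→d8:-→d9:-→d10:-→d11:-→d12:H4→d13:-→d14:-→d15:-→d16:H4 -> H4
  add 78.36.160.0/20 -> H0 at depth 20
  add 194.205.181.16/28 -> H0 at depth 28
  - 38.49.237.192/26 clear@26
  add 194.205.0.0/16 -> H4 at depth 16
  lookup 78.36.171.132: bits 01001110001001001010101110000100 walk d0:H6→d1:-→d2:-→d3:-→d4:-→d5:-→d6:-→d7:-→d8:-→d9:-→d10:-→d11:-→d12:-→d13:-→d14:-→d15:-→d16:-→d17:-→d18:-→d19:-→d20:H0→d21:-→d22:-→d23:-→d24:-→d25:-→d26:-→d27:-→d28:H1→d29:-→d30:-→d31:-→d32:H4 -> H4
  - 0.0.0.0/0 clear@0
  add 78.36.171.132/32 -> H6 at depth 32
  add 194.205.128.0/18 -> H2 at depth 18
  add 194.200.0.0/13 -> H6 at depth 13
  lookup 38.48.0.7: bits 001001100011000 walk d0:-→d1:-→d2:-→d3:-→d4:-→d5:-→d6:-→d7:-→d8:-→d9:-→d10:-→d11:-→d12:H4→d13:-→d14:-→d15:- -> H4

== LOOKUPS ==
["H3","H4","H4","H4","H4","H4","H4","H4"]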